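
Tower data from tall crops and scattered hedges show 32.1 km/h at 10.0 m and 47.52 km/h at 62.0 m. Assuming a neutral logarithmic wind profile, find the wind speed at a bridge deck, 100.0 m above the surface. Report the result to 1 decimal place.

Log law: V ∝ ln(z/z₀). From the pair, with r = V₁/V₂ = 0.67551,
ln z₀ = (ln z₁ − r·ln z₂)/(1 − r) = (2.3026 − 0.67551×4.1271)/0.32449 = -1.4956 → z₀ = 0.2241 m
V₃ = V₁ · ln(z₃/z₀)/ln(z₁/z₀) = 32.1 × 6.1008/3.7982 = 51.5601 km/h

51.6 km/h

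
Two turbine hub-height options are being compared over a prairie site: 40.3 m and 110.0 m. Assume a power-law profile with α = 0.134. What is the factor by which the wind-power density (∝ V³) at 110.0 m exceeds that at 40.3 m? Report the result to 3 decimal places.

1.497

Speed ratio: V_B/V_A = (z_B/z_A)^α = (110.0/40.3)^0.134 = (2.7295)^0.134 = 1.14403
Power-density ratio: P_B/P_A = (V_B/V_A)³ = (1.14403)³ = 1.49729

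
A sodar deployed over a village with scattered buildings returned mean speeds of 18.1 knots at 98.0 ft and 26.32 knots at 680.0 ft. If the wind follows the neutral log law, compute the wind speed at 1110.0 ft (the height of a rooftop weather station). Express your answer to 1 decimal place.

28.4 knots

Log law: V ∝ ln(z/z₀). From the pair, with r = V₁/V₂ = 0.68769,
ln z₀ = (ln z₁ − r·ln z₂)/(1 − r) = (4.5850 − 0.68769×6.5221)/0.31231 = 0.3195 → z₀ = 1.376 ft
V₃ = V₁ · ln(z₃/z₀)/ln(z₁/z₀) = 18.1 × 6.6926/4.2654 = 28.3994 knots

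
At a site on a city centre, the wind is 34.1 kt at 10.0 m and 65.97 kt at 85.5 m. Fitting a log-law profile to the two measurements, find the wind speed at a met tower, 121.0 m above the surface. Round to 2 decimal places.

71.13 kt

Log law: V ∝ ln(z/z₀). From the pair, with r = V₁/V₂ = 0.51690,
ln z₀ = (ln z₁ − r·ln z₂)/(1 − r) = (2.3026 − 0.51690×4.4485)/0.48310 = 0.0065 → z₀ = 1.007 m
V₃ = V₁ · ln(z₃/z₀)/ln(z₁/z₀) = 34.1 × 4.7893/2.2961 = 71.1275 kt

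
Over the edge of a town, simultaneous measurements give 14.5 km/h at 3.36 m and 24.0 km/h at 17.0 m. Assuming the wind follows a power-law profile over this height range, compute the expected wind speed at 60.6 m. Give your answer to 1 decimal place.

First find α: α = ln(V₂/V₁)/ln(z₂/z₁) = ln(24.0/14.5)/ln(17.0/3.36) = 0.50391/1.62127 = 0.3108
Extrapolate from 17.0 m to 60.6 m: V₃ = 24.0 × (60.6/17.0)^0.3108 = 24.0 × 1.4845 = 35.6275 km/h

35.6 km/h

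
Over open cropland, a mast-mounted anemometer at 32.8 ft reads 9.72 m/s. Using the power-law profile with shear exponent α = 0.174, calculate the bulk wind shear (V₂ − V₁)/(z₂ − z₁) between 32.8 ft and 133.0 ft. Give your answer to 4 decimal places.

Power law: V₂ = V₁ · (z₂/z₁)^α = 9.72 × (4.0549)^0.174 = 12.4009 m/s
ΔV/Δz = (12.4009 − 9.72)/(133.0 − 32.8) = 2.6809/100.2000 = 0.02676 m/s/ft

0.0268 m/s/ft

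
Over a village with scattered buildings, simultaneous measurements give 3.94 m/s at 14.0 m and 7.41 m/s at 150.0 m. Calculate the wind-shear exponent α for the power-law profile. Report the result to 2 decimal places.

α ≈ 0.27

Power law: V₂/V₁ = (z₂/z₁)^α ⇒ α = ln(V₂/V₁) / ln(z₂/z₁)
α = ln(7.41/3.94) / ln(150.0/14.0) = ln(1.8807) / ln(10.7143)
  = 0.63165 / 2.37158 = 0.26634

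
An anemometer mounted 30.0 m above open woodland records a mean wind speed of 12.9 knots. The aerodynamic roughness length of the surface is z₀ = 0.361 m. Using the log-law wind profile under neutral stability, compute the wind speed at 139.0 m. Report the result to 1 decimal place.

Log law: V(z) ∝ ln(z/z₀), so V₂/V₁ = ln(z₂/z₀) / ln(z₁/z₀).
ln(139.0/0.361) = 5.9534, ln(30.0/0.361) = 4.4201
V₂ = 12.9 × 5.9534/4.4201 = 12.9 × 1.3469 = 17.3749 knots

17.4 knots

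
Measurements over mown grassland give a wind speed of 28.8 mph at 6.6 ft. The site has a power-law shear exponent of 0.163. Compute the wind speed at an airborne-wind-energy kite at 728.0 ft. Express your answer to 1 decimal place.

Power-law profile: V₂ = V₁ · (z₂/z₁)^α
V₂ = 28.8 × (728.0/6.6)^0.163 = 28.8 × (110.3030)^0.163
    = 28.8 × 2.1525 = 61.9918 mph

62.0 mph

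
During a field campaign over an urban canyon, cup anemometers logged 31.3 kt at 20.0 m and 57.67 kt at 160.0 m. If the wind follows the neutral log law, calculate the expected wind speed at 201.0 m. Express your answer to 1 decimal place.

Log law: V ∝ ln(z/z₀). From the pair, with r = V₁/V₂ = 0.54274,
ln z₀ = (ln z₁ − r·ln z₂)/(1 − r) = (2.9957 − 0.54274×5.0752)/0.45726 = 0.5275 → z₀ = 1.695 m
V₃ = V₁ · ln(z₃/z₀)/ln(z₁/z₀) = 31.3 × 4.7758/2.4682 = 60.5630 kt

60.6 kt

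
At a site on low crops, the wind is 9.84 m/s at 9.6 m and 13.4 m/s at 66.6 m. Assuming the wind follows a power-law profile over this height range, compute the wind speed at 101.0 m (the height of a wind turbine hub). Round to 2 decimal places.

14.32 m/s

First find α: α = ln(V₂/V₁)/ln(z₂/z₁) = ln(13.4/9.84)/ln(66.6/9.6) = 0.30880/1.93694 = 0.1594
Extrapolate from 66.6 m to 101.0 m: V₃ = 13.4 × (101.0/66.6)^0.1594 = 13.4 × 1.0686 = 14.3198 m/s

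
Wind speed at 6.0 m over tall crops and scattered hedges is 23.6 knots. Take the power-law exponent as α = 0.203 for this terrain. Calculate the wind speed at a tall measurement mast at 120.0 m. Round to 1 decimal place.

Power-law profile: V₂ = V₁ · (z₂/z₁)^α
V₂ = 23.6 × (120.0/6.0)^0.203 = 23.6 × (20.0000)^0.203
    = 23.6 × 1.8370 = 43.3532 knots

43.4 knots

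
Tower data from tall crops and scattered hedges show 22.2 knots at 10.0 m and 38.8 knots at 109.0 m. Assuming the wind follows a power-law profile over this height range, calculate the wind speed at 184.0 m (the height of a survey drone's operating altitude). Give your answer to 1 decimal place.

43.9 knots

First find α: α = ln(V₂/V₁)/ln(z₂/z₁) = ln(38.8/22.2)/ln(109.0/10.0) = 0.55833/2.38876 = 0.2337
Extrapolate from 109.0 m to 184.0 m: V₃ = 38.8 × (184.0/109.0)^0.2337 = 38.8 × 1.1302 = 43.8511 knots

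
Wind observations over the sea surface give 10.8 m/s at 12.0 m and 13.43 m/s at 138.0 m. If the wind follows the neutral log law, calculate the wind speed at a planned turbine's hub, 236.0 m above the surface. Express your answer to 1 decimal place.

Log law: V ∝ ln(z/z₀). From the pair, with r = V₁/V₂ = 0.80417,
ln z₀ = (ln z₁ − r·ln z₂)/(1 − r) = (2.4849 − 0.80417×4.9273)/0.19583 = -7.5445 → z₀ = 0.0005290 m
V₃ = V₁ · ln(z₃/z₀)/ln(z₁/z₀) = 10.8 × 13.0083/10.0294 = 14.0078 m/s

14.0 m/s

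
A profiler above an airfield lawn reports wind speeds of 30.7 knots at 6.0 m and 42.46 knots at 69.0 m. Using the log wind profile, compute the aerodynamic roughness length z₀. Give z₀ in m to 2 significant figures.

Log law: V(z) ∝ ln(z/z₀). With r = V₁/V₂ = 30.7/42.46 = 0.72303,
r · ln(z₂/z₀) = ln(z₁/z₀) ⇒ ln z₀ = (ln z₁ − r·ln z₂)/(1 − r)
ln z₀ = (1.79176 − 0.72303×4.23411) / 0.27697 = -4.5841
z₀ = exp(-4.5841) = 0.01021 m

z₀ ≈ 0.010 m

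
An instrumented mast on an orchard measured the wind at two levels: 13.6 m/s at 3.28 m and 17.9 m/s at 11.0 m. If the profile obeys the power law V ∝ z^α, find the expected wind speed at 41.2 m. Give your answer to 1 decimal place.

First find α: α = ln(V₂/V₁)/ln(z₂/z₁) = ln(17.9/13.6)/ln(11.0/3.28) = 0.27473/1.21005 = 0.2270
Extrapolate from 11.0 m to 41.2 m: V₃ = 17.9 × (41.2/11.0)^0.2270 = 17.9 × 1.3496 = 24.1580 m/s

24.2 m/s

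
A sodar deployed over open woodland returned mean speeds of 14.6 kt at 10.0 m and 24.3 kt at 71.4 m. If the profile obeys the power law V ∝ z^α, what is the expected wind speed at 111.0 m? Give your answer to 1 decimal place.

27.2 kt

First find α: α = ln(V₂/V₁)/ln(z₂/z₁) = ln(24.3/14.6)/ln(71.4/10.0) = 0.50945/1.96571 = 0.2592
Extrapolate from 71.4 m to 111.0 m: V₃ = 24.3 × (111.0/71.4)^0.2592 = 24.3 × 1.1211 = 27.2439 kt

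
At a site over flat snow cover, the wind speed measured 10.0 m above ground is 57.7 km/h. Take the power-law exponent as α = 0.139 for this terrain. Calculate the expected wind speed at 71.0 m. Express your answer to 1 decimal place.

75.8 km/h

Power-law profile: V₂ = V₁ · (z₂/z₁)^α
V₂ = 57.7 × (71.0/10.0)^0.139 = 57.7 × (7.1000)^0.139
    = 57.7 × 1.3132 = 75.7706 km/h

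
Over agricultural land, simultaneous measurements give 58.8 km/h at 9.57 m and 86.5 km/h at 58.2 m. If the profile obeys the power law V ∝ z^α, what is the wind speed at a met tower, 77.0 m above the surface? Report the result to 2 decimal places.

91.84 km/h

First find α: α = ln(V₂/V₁)/ln(z₂/z₁) = ln(86.5/58.8)/ln(58.2/9.57) = 0.38600/1.80525 = 0.2138
Extrapolate from 58.2 m to 77.0 m: V₃ = 86.5 × (77.0/58.2)^0.2138 = 86.5 × 1.0617 = 91.8354 km/h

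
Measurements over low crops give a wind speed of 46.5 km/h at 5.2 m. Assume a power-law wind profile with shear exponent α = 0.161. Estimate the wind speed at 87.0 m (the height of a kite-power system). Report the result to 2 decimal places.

Power-law profile: V₂ = V₁ · (z₂/z₁)^α
V₂ = 46.5 × (87.0/5.2)^0.161 = 46.5 × (16.7308)^0.161
    = 46.5 × 1.5739 = 73.1879 km/h

73.19 km/h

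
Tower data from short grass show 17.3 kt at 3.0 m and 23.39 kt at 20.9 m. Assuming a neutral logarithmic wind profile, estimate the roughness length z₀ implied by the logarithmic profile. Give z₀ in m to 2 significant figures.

z₀ ≈ 0.012 m

Log law: V(z) ∝ ln(z/z₀). With r = V₁/V₂ = 17.3/23.39 = 0.73963,
r · ln(z₂/z₀) = ln(z₁/z₀) ⇒ ln z₀ = (ln z₁ − r·ln z₂)/(1 − r)
ln z₀ = (1.09861 − 0.73963×3.03975) / 0.26037 = -4.4156
z₀ = exp(-4.4156) = 0.01209 m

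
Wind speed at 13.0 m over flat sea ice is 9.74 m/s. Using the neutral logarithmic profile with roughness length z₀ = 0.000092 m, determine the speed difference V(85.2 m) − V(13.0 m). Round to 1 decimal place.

Log law: V₂ = V₁ · ln(z₂/z₀)/ln(z₁/z₀) = 9.74 × 13.7387/11.8587 = 11.2842 m/s
ΔV = 11.2842 − 9.74 = 1.5442 m/s

1.5 m/s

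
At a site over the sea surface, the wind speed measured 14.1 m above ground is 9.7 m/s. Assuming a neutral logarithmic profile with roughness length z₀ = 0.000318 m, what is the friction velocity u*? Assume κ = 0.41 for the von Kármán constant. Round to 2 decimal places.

Log law: V(z) = (u*/κ) · ln(z/z₀) ⇒ u* = κ · V / ln(z/z₀)
u* = 0.41 × 9.7 / ln(14.1/0.000318) = 0.41 × 9.7 / 10.6996
   = 3.9770 / 10.6996 = 0.3717 m/s

u* ≈ 0.37 m/s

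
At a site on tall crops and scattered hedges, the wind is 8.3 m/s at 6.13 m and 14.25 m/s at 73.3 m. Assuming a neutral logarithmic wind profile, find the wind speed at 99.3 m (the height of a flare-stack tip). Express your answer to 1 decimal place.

Log law: V ∝ ln(z/z₀). From the pair, with r = V₁/V₂ = 0.58246,
ln z₀ = (ln z₁ − r·ln z₂)/(1 − r) = (1.8132 − 0.58246×4.2946)/0.41754 = -1.6482 → z₀ = 0.1924 m
V₃ = V₁ · ln(z₃/z₀)/ln(z₁/z₀) = 8.3 × 6.2464/3.4614 = 14.9780 m/s

15.0 m/s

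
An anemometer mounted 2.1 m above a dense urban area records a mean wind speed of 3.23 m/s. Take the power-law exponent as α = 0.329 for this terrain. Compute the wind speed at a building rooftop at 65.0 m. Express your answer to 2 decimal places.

9.99 m/s

Power-law profile: V₂ = V₁ · (z₂/z₁)^α
V₂ = 3.23 × (65.0/2.1)^0.329 = 3.23 × (30.9524)^0.329
    = 3.23 × 3.0934 = 9.9917 m/s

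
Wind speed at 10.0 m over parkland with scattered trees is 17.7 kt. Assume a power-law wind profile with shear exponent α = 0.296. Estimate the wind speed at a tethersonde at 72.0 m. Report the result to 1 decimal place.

Power-law profile: V₂ = V₁ · (z₂/z₁)^α
V₂ = 17.7 × (72.0/10.0)^0.296 = 17.7 × (7.2000)^0.296
    = 17.7 × 1.7938 = 31.7500 kt

31.7 kt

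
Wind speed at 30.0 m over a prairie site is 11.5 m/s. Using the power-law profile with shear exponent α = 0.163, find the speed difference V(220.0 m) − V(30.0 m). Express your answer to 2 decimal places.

Power law: V₂ = V₁ · (z₂/z₁)^α = 11.5 × (7.3333)^0.163 = 15.9126 m/s
ΔV = 15.9126 − 11.5 = 4.4126 m/s

4.41 m/s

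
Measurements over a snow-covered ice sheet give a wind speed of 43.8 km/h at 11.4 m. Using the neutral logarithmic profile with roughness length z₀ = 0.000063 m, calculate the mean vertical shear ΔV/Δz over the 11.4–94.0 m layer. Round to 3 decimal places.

0.092 km/h/m

Log law: V₂ = V₁ · ln(z₂/z₀)/ln(z₁/z₀) = 43.8 × 14.2157/12.1060 = 51.4329 km/h
ΔV/Δz = (51.4329 − 43.8)/(94.0 − 11.4) = 7.6329/82.6000 = 0.09241 km/h/m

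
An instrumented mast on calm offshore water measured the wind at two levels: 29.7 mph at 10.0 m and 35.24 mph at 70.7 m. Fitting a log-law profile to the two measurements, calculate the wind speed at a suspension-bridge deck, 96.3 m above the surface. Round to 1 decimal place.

Log law: V ∝ ln(z/z₀). From the pair, with r = V₁/V₂ = 0.84279,
ln z₀ = (ln z₁ − r·ln z₂)/(1 − r) = (2.3026 − 0.84279×4.2584)/0.15721 = -8.1828 → z₀ = 0.0002794 m
V₃ = V₁ · ln(z₃/z₀)/ln(z₁/z₀) = 29.7 × 12.7503/10.4854 = 36.1153 mph

36.1 mph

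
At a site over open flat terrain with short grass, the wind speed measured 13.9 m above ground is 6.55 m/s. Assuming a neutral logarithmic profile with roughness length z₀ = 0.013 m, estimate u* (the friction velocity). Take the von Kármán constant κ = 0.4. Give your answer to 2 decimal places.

Log law: V(z) = (u*/κ) · ln(z/z₀) ⇒ u* = κ · V / ln(z/z₀)
u* = 0.4 × 6.55 / ln(13.9/0.013) = 0.4 × 6.55 / 6.9747
   = 2.6200 / 6.9747 = 0.3756 m/s

u* ≈ 0.38 m/s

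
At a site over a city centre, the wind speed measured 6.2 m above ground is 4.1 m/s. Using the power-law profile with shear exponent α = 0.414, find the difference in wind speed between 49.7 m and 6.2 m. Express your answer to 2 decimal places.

5.61 m/s

Power law: V₂ = V₁ · (z₂/z₁)^α = 4.1 × (8.0161)^0.414 = 9.7057 m/s
ΔV = 9.7057 − 4.1 = 5.6057 m/s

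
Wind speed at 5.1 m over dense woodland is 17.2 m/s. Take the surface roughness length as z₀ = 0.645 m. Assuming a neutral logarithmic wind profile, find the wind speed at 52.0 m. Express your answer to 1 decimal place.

36.5 m/s

Log law: V(z) ∝ ln(z/z₀), so V₂/V₁ = ln(z₂/z₀) / ln(z₁/z₀).
ln(52.0/0.645) = 4.3897, ln(5.1/0.645) = 2.0677
V₂ = 17.2 × 4.3897/2.0677 = 17.2 × 2.1230 = 36.5150 m/s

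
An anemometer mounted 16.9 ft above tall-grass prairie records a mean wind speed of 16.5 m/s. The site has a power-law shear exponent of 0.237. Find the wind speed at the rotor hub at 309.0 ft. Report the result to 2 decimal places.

Power-law profile: V₂ = V₁ · (z₂/z₁)^α
V₂ = 16.5 × (309.0/16.9)^0.237 = 16.5 × (18.2840)^0.237
    = 16.5 × 1.9912 = 32.8545 m/s

32.85 m/s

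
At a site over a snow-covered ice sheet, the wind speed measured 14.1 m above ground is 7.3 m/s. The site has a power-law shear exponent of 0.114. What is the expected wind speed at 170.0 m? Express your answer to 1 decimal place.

9.7 m/s

Power-law profile: V₂ = V₁ · (z₂/z₁)^α
V₂ = 7.3 × (170.0/14.1)^0.114 = 7.3 × (12.0567)^0.114
    = 7.3 × 1.3282 = 9.6958 m/s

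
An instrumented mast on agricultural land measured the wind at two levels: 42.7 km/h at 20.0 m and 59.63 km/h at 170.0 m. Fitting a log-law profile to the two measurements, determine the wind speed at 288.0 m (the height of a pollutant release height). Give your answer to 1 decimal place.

Log law: V ∝ ln(z/z₀). From the pair, with r = V₁/V₂ = 0.71608,
ln z₀ = (ln z₁ − r·ln z₂)/(1 − r) = (2.9957 − 0.71608×5.1358)/0.28392 = -2.4018 → z₀ = 0.09055 m
V₃ = V₁ · ln(z₃/z₀)/ln(z₁/z₀) = 42.7 × 8.0648/5.3976 = 63.8004 km/h

63.8 km/h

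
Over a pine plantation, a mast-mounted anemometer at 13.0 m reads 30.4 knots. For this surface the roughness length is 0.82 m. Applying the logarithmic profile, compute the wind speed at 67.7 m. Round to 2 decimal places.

Log law: V(z) ∝ ln(z/z₀), so V₂/V₁ = ln(z₂/z₀) / ln(z₁/z₀).
ln(67.7/0.82) = 4.4135, ln(13.0/0.82) = 2.7634
V₂ = 30.4 × 4.4135/2.7634 = 30.4 × 1.5971 = 48.5531 knots

48.55 knots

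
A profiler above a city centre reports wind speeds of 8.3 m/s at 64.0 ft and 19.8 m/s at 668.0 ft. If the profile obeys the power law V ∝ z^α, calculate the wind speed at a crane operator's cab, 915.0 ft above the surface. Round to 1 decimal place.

22.2 m/s

First find α: α = ln(V₂/V₁)/ln(z₂/z₁) = ln(19.8/8.3)/ln(668.0/64.0) = 0.86943/2.34541 = 0.3707
Extrapolate from 668.0 ft to 915.0 ft: V₃ = 19.8 × (915.0/668.0)^0.3707 = 19.8 × 1.1237 = 22.2494 m/s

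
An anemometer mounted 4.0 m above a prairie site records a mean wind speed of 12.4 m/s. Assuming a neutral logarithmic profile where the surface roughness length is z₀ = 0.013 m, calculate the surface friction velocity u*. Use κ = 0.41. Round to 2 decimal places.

Log law: V(z) = (u*/κ) · ln(z/z₀) ⇒ u* = κ · V / ln(z/z₀)
u* = 0.41 × 12.4 / ln(4.0/0.013) = 0.41 × 12.4 / 5.7291
   = 5.0840 / 5.7291 = 0.8874 m/s

u* ≈ 0.89 m/s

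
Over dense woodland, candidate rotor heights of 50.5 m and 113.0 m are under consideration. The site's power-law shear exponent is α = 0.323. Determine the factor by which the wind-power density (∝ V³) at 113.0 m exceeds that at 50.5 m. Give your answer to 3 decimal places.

2.182

Speed ratio: V_B/V_A = (z_B/z_A)^α = (113.0/50.5)^0.323 = (2.2376)^0.323 = 1.29712
Power-density ratio: P_B/P_A = (V_B/V_A)³ = (1.29712)³ = 2.18245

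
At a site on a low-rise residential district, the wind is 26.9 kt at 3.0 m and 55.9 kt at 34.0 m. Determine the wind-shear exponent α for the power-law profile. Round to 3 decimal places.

Power law: V₂/V₁ = (z₂/z₁)^α ⇒ α = ln(V₂/V₁) / ln(z₂/z₁)
α = ln(55.9/26.9) / ln(34.0/3.0) = ln(2.0781) / ln(11.3333)
  = 0.73144 / 2.42775 = 0.30128

α ≈ 0.301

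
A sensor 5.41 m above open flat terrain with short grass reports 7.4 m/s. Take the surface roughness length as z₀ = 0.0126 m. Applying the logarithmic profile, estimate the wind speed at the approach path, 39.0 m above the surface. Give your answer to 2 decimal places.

9.81 m/s

Log law: V(z) ∝ ln(z/z₀), so V₂/V₁ = ln(z₂/z₀) / ln(z₁/z₀).
ln(39.0/0.0126) = 8.0376, ln(5.41/0.0126) = 6.0623
V₂ = 7.4 × 8.0376/6.0623 = 7.4 × 1.3258 = 9.8112 m/s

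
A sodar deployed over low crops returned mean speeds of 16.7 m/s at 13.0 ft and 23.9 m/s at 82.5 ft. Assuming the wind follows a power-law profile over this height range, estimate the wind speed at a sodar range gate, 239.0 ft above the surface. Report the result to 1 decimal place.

First find α: α = ln(V₂/V₁)/ln(z₂/z₁) = ln(23.9/16.7)/ln(82.5/13.0) = 0.35847/1.84785 = 0.1940
Extrapolate from 82.5 ft to 239.0 ft: V₃ = 23.9 × (239.0/82.5)^0.1940 = 23.9 × 1.2292 = 29.3773 m/s

29.4 m/s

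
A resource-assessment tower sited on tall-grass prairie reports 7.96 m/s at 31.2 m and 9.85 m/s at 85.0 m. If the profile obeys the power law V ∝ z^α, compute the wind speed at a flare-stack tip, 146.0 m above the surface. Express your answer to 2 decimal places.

11.05 m/s

First find α: α = ln(V₂/V₁)/ln(z₂/z₁) = ln(9.85/7.96)/ln(85.0/31.2) = 0.21304/1.00223 = 0.2126
Extrapolate from 85.0 m to 146.0 m: V₃ = 9.85 × (146.0/85.0)^0.2126 = 9.85 × 1.1219 = 11.0503 m/s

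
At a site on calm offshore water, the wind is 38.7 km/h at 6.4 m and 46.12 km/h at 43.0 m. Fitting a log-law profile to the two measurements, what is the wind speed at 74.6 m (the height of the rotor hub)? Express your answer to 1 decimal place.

Log law: V ∝ ln(z/z₀). From the pair, with r = V₁/V₂ = 0.83912,
ln z₀ = (ln z₁ − r·ln z₂)/(1 − r) = (1.8563 − 0.83912×3.7612)/0.16088 = -8.0790 → z₀ = 0.0003100 m
V₃ = V₁ · ln(z₃/z₀)/ln(z₁/z₀) = 38.7 × 12.3911/9.9353 = 48.2660 km/h

48.3 km/h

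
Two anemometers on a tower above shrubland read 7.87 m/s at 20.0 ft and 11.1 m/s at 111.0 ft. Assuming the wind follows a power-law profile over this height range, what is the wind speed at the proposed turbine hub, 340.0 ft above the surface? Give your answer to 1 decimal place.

13.9 m/s

First find α: α = ln(V₂/V₁)/ln(z₂/z₁) = ln(11.1/7.87)/ln(111.0/20.0) = 0.34389/1.71380 = 0.2007
Extrapolate from 111.0 ft to 340.0 ft: V₃ = 11.1 × (340.0/111.0)^0.2007 = 11.1 × 1.2518 = 13.8955 m/s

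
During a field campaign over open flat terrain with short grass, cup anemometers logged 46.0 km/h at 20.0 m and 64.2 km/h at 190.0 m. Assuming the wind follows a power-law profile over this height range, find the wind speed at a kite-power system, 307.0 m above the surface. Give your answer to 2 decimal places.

First find α: α = ln(V₂/V₁)/ln(z₂/z₁) = ln(64.2/46.0)/ln(190.0/20.0) = 0.33336/2.25129 = 0.1481
Extrapolate from 190.0 m to 307.0 m: V₃ = 64.2 × (307.0/190.0)^0.1481 = 64.2 × 1.0736 = 68.9274 km/h

68.93 km/h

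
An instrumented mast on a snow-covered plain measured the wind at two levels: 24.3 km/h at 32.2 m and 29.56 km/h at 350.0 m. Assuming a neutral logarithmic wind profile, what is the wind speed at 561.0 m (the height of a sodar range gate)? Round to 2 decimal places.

Log law: V ∝ ln(z/z₀). From the pair, with r = V₁/V₂ = 0.82206,
ln z₀ = (ln z₁ − r·ln z₂)/(1 − r) = (3.4720 − 0.82206×5.8579)/0.17794 = -7.5507 → z₀ = 0.0005258 m
V₃ = V₁ · ln(z₃/z₀)/ln(z₁/z₀) = 24.3 × 13.8804/11.0226 = 30.6001 km/h

30.60 km/h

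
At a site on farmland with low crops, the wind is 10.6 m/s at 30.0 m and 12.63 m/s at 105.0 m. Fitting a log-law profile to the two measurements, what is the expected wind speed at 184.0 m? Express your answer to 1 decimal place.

Log law: V ∝ ln(z/z₀). From the pair, with r = V₁/V₂ = 0.83927,
ln z₀ = (ln z₁ − r·ln z₂)/(1 − r) = (3.4012 − 0.83927×4.6540)/0.16073 = -3.1403 → z₀ = 0.04327 m
V₃ = V₁ · ln(z₃/z₀)/ln(z₁/z₀) = 10.6 × 8.3553/6.5415 = 13.5390 m/s

13.5 m/s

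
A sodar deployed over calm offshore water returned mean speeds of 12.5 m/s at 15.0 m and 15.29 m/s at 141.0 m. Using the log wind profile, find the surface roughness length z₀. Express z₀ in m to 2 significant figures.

z₀ ≈ 0.00065 m

Log law: V(z) ∝ ln(z/z₀). With r = V₁/V₂ = 12.5/15.29 = 0.81753,
r · ln(z₂/z₀) = ln(z₁/z₀) ⇒ ln z₀ = (ln z₁ − r·ln z₂)/(1 − r)
ln z₀ = (2.70805 − 0.81753×4.94876) / 0.18247 = -7.3310
z₀ = exp(-7.3310) = 0.0006549 m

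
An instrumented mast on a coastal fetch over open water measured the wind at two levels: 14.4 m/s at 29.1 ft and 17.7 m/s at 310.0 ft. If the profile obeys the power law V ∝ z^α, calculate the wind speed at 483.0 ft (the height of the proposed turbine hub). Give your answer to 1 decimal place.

18.4 m/s

First find α: α = ln(V₂/V₁)/ln(z₂/z₁) = ln(17.7/14.4)/ln(310.0/29.1) = 0.20634/2.36583 = 0.0872
Extrapolate from 310.0 ft to 483.0 ft: V₃ = 17.7 × (483.0/310.0)^0.0872 = 17.7 × 1.0394 = 18.3980 m/s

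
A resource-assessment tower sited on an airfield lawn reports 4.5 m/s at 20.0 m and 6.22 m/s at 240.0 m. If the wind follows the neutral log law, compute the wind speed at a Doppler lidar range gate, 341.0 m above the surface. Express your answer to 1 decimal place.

6.5 m/s

Log law: V ∝ ln(z/z₀). From the pair, with r = V₁/V₂ = 0.72347,
ln z₀ = (ln z₁ − r·ln z₂)/(1 − r) = (2.9957 − 0.72347×5.4806)/0.27653 = -3.5055 → z₀ = 0.03003 m
V₃ = V₁ · ln(z₃/z₀)/ln(z₁/z₀) = 4.5 × 9.3374/6.5012 = 6.4631 m/s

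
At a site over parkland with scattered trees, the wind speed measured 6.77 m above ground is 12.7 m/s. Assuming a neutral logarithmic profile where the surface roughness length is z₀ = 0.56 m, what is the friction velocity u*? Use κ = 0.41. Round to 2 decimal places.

Log law: V(z) = (u*/κ) · ln(z/z₀) ⇒ u* = κ · V / ln(z/z₀)
u* = 0.41 × 12.7 / ln(6.77/0.56) = 0.41 × 12.7 / 2.4923
   = 5.2070 / 2.4923 = 2.0892 m/s

u* ≈ 2.09 m/s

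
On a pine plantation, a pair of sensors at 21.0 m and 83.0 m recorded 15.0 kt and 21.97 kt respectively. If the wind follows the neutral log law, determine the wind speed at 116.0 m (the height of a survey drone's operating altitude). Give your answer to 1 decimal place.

Log law: V ∝ ln(z/z₀). From the pair, with r = V₁/V₂ = 0.68275,
ln z₀ = (ln z₁ − r·ln z₂)/(1 − r) = (3.0445 − 0.68275×4.4188)/0.31725 = 0.0869 → z₀ = 1.091 m
V₃ = V₁ · ln(z₃/z₀)/ln(z₁/z₀) = 15.0 × 4.6667/2.9576 = 23.6677 kt

23.7 kt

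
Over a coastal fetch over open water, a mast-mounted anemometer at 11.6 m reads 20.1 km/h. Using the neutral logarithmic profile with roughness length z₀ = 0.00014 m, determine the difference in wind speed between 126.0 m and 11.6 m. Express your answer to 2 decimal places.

4.23 km/h

Log law: V₂ = V₁ · ln(z₂/z₀)/ln(z₁/z₀) = 20.1 × 13.7102/11.3249 = 24.3335 km/h
ΔV = 24.3335 − 20.1 = 4.2335 km/h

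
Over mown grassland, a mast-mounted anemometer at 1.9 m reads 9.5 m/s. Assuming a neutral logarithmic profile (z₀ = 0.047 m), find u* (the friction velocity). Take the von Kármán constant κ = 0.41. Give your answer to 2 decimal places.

Log law: V(z) = (u*/κ) · ln(z/z₀) ⇒ u* = κ · V / ln(z/z₀)
u* = 0.41 × 9.5 / ln(1.9/0.047) = 0.41 × 9.5 / 3.6995
   = 3.8950 / 3.6995 = 1.0529 m/s

u* ≈ 1.05 m/s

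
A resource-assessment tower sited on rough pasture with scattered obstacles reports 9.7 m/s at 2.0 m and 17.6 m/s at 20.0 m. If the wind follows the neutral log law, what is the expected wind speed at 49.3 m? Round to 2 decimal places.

Log law: V ∝ ln(z/z₀). From the pair, with r = V₁/V₂ = 0.55114,
ln z₀ = (ln z₁ − r·ln z₂)/(1 − r) = (0.6931 − 0.55114×2.9957)/0.44886 = -2.1341 → z₀ = 0.1184 m
V₃ = V₁ · ln(z₃/z₀)/ln(z₁/z₀) = 9.7 × 6.0320/2.8272 = 20.6954 m/s

20.70 m/s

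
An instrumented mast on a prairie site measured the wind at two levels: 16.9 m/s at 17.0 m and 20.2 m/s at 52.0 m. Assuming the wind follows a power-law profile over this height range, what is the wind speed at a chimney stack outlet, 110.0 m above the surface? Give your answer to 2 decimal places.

22.76 m/s

First find α: α = ln(V₂/V₁)/ln(z₂/z₁) = ln(20.2/16.9)/ln(52.0/17.0) = 0.17837/1.11803 = 0.1595
Extrapolate from 52.0 m to 110.0 m: V₃ = 20.2 × (110.0/52.0)^0.1595 = 20.2 × 1.1270 = 22.7648 m/s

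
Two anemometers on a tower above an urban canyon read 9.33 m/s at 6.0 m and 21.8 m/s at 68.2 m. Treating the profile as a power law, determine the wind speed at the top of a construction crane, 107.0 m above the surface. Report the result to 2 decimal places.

First find α: α = ln(V₂/V₁)/ln(z₂/z₁) = ln(21.8/9.33)/ln(68.2/6.0) = 0.84867/2.43069 = 0.3492
Extrapolate from 68.2 m to 107.0 m: V₃ = 21.8 × (107.0/68.2)^0.3492 = 21.8 × 1.1703 = 25.5123 m/s

25.51 m/s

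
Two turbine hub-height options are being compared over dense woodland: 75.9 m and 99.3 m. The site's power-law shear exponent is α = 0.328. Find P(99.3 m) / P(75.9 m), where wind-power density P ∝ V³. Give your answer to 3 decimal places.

Speed ratio: V_B/V_A = (z_B/z_A)^α = (99.3/75.9)^0.328 = (1.3083)^0.328 = 1.09214
Power-density ratio: P_B/P_A = (V_B/V_A)³ = (1.09214)³ = 1.30269

1.303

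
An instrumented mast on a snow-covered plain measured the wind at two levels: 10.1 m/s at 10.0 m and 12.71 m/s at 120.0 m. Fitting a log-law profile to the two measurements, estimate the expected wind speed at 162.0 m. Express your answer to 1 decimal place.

13.0 m/s

Log law: V ∝ ln(z/z₀). From the pair, with r = V₁/V₂ = 0.79465,
ln z₀ = (ln z₁ − r·ln z₂)/(1 − r) = (2.3026 − 0.79465×4.7875)/0.20535 = -7.3133 → z₀ = 0.0006666 m
V₃ = V₁ · ln(z₃/z₀)/ln(z₁/z₀) = 10.1 × 12.4009/9.6159 = 13.0252 m/s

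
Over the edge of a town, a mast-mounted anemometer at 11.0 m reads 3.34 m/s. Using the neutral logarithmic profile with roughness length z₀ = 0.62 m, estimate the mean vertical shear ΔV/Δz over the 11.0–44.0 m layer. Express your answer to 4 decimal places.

Log law: V₂ = V₁ · ln(z₂/z₀)/ln(z₁/z₀) = 3.34 × 4.2622/2.8759 = 4.9500 m/s
ΔV/Δz = (4.9500 − 3.34)/(44.0 − 11.0) = 1.6100/33.0000 = 0.04879 m/s/m

0.0488 m/s/m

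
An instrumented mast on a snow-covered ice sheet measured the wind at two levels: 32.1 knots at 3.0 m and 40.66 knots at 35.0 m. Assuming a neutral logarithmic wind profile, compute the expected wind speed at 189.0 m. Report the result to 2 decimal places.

46.54 knots

Log law: V ∝ ln(z/z₀). From the pair, with r = V₁/V₂ = 0.78947,
ln z₀ = (ln z₁ − r·ln z₂)/(1 − r) = (1.0986 − 0.78947×3.5553)/0.21053 = -8.1141 → z₀ = 0.0002993 m
V₃ = V₁ · ln(z₃/z₀)/ln(z₁/z₀) = 32.1 × 13.3559/9.2128 = 46.5359 knots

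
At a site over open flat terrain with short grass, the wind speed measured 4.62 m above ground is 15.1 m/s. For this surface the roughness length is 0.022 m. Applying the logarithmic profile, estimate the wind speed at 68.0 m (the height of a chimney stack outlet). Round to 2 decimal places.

Log law: V(z) ∝ ln(z/z₀), so V₂/V₁ = ln(z₂/z₀) / ln(z₁/z₀).
ln(68.0/0.022) = 8.0362, ln(4.62/0.022) = 5.3471
V₂ = 15.1 × 8.0362/5.3471 = 15.1 × 1.5029 = 22.6939 m/s

22.69 m/s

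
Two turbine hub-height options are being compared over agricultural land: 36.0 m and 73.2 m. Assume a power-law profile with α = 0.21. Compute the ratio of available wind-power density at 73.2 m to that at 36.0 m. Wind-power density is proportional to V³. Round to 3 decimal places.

Speed ratio: V_B/V_A = (z_B/z_A)^α = (73.2/36.0)^0.21 = (2.0333)^0.21 = 1.16071
Power-density ratio: P_B/P_A = (V_B/V_A)³ = (1.16071)³ = 1.56376

1.564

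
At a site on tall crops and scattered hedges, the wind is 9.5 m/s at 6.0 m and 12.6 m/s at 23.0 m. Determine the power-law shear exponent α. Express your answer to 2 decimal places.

α ≈ 0.21

Power law: V₂/V₁ = (z₂/z₁)^α ⇒ α = ln(V₂/V₁) / ln(z₂/z₁)
α = ln(12.6/9.5) / ln(23.0/6.0) = ln(1.3263) / ln(3.8333)
  = 0.28241 / 1.34373 = 0.21016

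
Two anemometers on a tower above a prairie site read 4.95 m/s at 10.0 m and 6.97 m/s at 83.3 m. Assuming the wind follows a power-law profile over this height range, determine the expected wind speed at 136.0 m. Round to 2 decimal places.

7.54 m/s

First find α: α = ln(V₂/V₁)/ln(z₂/z₁) = ln(6.97/4.95)/ln(83.3/10.0) = 0.34223/2.11986 = 0.1614
Extrapolate from 83.3 m to 136.0 m: V₃ = 6.97 × (136.0/83.3)^0.1614 = 6.97 × 1.0824 = 7.5440 m/s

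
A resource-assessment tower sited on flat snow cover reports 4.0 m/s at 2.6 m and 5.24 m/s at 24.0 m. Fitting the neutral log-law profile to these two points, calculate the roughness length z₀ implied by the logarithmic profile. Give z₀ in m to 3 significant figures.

z₀ ≈ 0.00200 m

Log law: V(z) ∝ ln(z/z₀). With r = V₁/V₂ = 4.0/5.24 = 0.76336,
r · ln(z₂/z₀) = ln(z₁/z₀) ⇒ ln z₀ = (ln z₁ − r·ln z₂)/(1 − r)
ln z₀ = (0.95551 − 0.76336×3.17805) / 0.23664 = -6.2140
z₀ = exp(-6.2140) = 0.002001 m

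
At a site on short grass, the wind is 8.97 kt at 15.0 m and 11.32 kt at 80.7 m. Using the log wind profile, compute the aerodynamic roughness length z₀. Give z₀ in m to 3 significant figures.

z₀ ≈ 0.0244 m

Log law: V(z) ∝ ln(z/z₀). With r = V₁/V₂ = 8.97/11.32 = 0.79240,
r · ln(z₂/z₀) = ln(z₁/z₀) ⇒ ln z₀ = (ln z₁ − r·ln z₂)/(1 − r)
ln z₀ = (2.70805 − 0.79240×4.39074) / 0.20760 = -3.7148
z₀ = exp(-3.7148) = 0.02436 m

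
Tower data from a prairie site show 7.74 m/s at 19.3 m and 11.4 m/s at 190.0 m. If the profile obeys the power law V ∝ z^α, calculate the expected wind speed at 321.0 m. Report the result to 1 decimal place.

12.5 m/s

First find α: α = ln(V₂/V₁)/ln(z₂/z₁) = ln(11.4/7.74)/ln(190.0/19.3) = 0.38721/2.28692 = 0.1693
Extrapolate from 190.0 m to 321.0 m: V₃ = 11.4 × (321.0/190.0)^0.1693 = 11.4 × 1.0929 = 12.4585 m/s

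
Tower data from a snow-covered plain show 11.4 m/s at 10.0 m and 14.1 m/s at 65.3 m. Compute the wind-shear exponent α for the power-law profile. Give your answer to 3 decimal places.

α ≈ 0.113

Power law: V₂/V₁ = (z₂/z₁)^α ⇒ α = ln(V₂/V₁) / ln(z₂/z₁)
α = ln(14.1/11.4) / ln(65.3/10.0) = ln(1.2368) / ln(6.5300)
  = 0.21256 / 1.87641 = 0.11328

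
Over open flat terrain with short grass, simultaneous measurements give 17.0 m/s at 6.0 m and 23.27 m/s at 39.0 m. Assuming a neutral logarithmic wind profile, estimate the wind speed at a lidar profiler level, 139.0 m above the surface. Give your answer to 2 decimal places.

27.53 m/s

Log law: V ∝ ln(z/z₀). From the pair, with r = V₁/V₂ = 0.73055,
ln z₀ = (ln z₁ − r·ln z₂)/(1 − r) = (1.7918 − 0.73055×3.6636)/0.26945 = -3.2833 → z₀ = 0.03750 m
V₃ = V₁ · ln(z₃/z₀)/ln(z₁/z₀) = 17.0 × 8.2178/5.0751 = 27.5272 m/s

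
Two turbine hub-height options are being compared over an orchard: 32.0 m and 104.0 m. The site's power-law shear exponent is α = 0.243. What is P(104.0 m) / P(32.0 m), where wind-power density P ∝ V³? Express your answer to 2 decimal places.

Speed ratio: V_B/V_A = (z_B/z_A)^α = (104.0/32.0)^0.243 = (3.2500)^0.243 = 1.33164
Power-density ratio: P_B/P_A = (V_B/V_A)³ = (1.33164)³ = 2.36136

2.36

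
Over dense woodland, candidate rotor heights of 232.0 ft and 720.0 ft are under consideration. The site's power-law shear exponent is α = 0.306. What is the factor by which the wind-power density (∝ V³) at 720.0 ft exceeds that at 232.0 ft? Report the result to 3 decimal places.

2.828

Speed ratio: V_B/V_A = (z_B/z_A)^α = (720.0/232.0)^0.306 = (3.1034)^0.306 = 1.41418
Power-density ratio: P_B/P_A = (V_B/V_A)³ = (1.41418)³ = 2.82822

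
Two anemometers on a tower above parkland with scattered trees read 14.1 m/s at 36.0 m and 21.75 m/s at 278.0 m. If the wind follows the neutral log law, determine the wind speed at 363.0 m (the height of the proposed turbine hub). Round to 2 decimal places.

Log law: V ∝ ln(z/z₀). From the pair, with r = V₁/V₂ = 0.64828,
ln z₀ = (ln z₁ − r·ln z₂)/(1 − r) = (3.5835 − 0.64828×5.6276)/0.35172 = -0.1840 → z₀ = 0.8319 m
V₃ = V₁ · ln(z₃/z₀)/ln(z₁/z₀) = 14.1 × 6.0784/3.7676 = 22.7484 m/s

22.75 m/s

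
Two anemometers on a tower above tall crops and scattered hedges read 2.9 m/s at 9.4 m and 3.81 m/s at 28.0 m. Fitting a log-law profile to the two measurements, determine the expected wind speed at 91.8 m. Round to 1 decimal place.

4.8 m/s

Log law: V ∝ ln(z/z₀). From the pair, with r = V₁/V₂ = 0.76115,
ln z₀ = (ln z₁ − r·ln z₂)/(1 − r) = (2.2407 − 0.76115×3.3322)/0.23885 = -1.2377 → z₀ = 0.2901 m
V₃ = V₁ · ln(z₃/z₀)/ln(z₁/z₀) = 2.9 × 5.7573/3.4784 = 4.8000 m/s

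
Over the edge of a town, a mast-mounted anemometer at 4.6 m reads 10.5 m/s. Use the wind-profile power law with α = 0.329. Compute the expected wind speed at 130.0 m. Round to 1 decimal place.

Power-law profile: V₂ = V₁ · (z₂/z₁)^α
V₂ = 10.5 × (130.0/4.6)^0.329 = 10.5 × (28.2609)^0.329
    = 10.5 × 3.0022 = 31.5231 m/s

31.5 m/s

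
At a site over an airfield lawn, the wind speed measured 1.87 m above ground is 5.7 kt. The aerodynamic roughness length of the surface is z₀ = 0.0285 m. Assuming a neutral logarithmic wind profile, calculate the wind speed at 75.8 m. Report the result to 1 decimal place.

Log law: V(z) ∝ ln(z/z₀), so V₂/V₁ = ln(z₂/z₀) / ln(z₁/z₀).
ln(75.8/0.0285) = 7.8859, ln(1.87/0.0285) = 4.1838
V₂ = 5.7 × 7.8859/4.1838 = 5.7 × 1.8849 = 10.7438 kt

10.7 kt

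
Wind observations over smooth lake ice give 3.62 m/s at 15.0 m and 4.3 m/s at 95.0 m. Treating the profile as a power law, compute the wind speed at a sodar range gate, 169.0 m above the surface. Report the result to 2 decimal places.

4.54 m/s

First find α: α = ln(V₂/V₁)/ln(z₂/z₁) = ln(4.3/3.62)/ln(95.0/15.0) = 0.17214/1.84583 = 0.0933
Extrapolate from 95.0 m to 169.0 m: V₃ = 4.3 × (169.0/95.0)^0.0933 = 4.3 × 1.0552 = 4.5373 m/s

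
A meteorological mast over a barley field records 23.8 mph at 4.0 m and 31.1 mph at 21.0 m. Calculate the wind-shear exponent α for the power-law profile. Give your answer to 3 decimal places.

Power law: V₂/V₁ = (z₂/z₁)^α ⇒ α = ln(V₂/V₁) / ln(z₂/z₁)
α = ln(31.1/23.8) / ln(21.0/4.0) = ln(1.3067) / ln(5.2500)
  = 0.26752 / 1.65823 = 0.16133

α ≈ 0.161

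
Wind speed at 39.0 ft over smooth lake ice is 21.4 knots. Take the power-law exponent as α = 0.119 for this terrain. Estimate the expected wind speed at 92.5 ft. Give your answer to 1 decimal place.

Power-law profile: V₂ = V₁ · (z₂/z₁)^α
V₂ = 21.4 × (92.5/39.0)^0.119 = 21.4 × (2.3718)^0.119
    = 21.4 × 1.1082 = 23.7164 knots

23.7 knots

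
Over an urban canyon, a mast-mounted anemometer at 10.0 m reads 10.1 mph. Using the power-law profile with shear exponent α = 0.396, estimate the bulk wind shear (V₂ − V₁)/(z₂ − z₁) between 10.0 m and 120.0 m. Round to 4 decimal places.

Power law: V₂ = V₁ · (z₂/z₁)^α = 10.1 × (12.0000)^0.396 = 27.0195 mph
ΔV/Δz = (27.0195 − 10.1)/(120.0 − 10.0) = 16.9195/110.0000 = 0.15381 mph/m

0.1538 mph/m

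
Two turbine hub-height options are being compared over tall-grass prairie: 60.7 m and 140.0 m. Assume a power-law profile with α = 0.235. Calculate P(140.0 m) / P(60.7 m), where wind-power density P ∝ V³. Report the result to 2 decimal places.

Speed ratio: V_B/V_A = (z_B/z_A)^α = (140.0/60.7)^0.235 = (2.3064)^0.235 = 1.21700
Power-density ratio: P_B/P_A = (V_B/V_A)³ = (1.21700)³ = 1.80249

1.80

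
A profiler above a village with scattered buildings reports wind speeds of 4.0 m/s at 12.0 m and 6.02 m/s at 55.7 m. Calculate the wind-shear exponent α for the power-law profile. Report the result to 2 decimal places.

Power law: V₂/V₁ = (z₂/z₁)^α ⇒ α = ln(V₂/V₁) / ln(z₂/z₁)
α = ln(6.02/4.0) / ln(55.7/12.0) = ln(1.5050) / ln(4.6417)
  = 0.40879 / 1.53507 = 0.26630

α ≈ 0.27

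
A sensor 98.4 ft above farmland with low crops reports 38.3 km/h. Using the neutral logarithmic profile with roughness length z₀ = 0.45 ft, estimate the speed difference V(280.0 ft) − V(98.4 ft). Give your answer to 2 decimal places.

7.43 km/h

Log law: V₂ = V₁ · ln(z₂/z₀)/ln(z₁/z₀) = 38.3 × 6.4333/5.3875 = 45.7342 km/h
ΔV = 45.7342 − 38.3 = 7.4342 km/h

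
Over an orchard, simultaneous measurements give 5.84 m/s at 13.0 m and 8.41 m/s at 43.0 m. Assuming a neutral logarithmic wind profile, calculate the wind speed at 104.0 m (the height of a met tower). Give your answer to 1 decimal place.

Log law: V ∝ ln(z/z₀). From the pair, with r = V₁/V₂ = 0.69441,
ln z₀ = (ln z₁ − r·ln z₂)/(1 − r) = (2.5649 − 0.69441×3.7612)/0.30559 = -0.1534 → z₀ = 0.8578 m
V₃ = V₁ · ln(z₃/z₀)/ln(z₁/z₀) = 5.84 × 4.7978/2.7183 = 10.3074 m/s

10.3 m/s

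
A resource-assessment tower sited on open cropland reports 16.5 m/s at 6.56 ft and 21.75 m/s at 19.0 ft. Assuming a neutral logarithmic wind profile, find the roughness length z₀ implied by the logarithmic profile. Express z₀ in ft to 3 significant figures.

Log law: V(z) ∝ ln(z/z₀). With r = V₁/V₂ = 16.5/21.75 = 0.75862,
r · ln(z₂/z₀) = ln(z₁/z₀) ⇒ ln z₀ = (ln z₁ − r·ln z₂)/(1 − r)
ln z₀ = (1.88099 − 0.75862×2.94444) / 0.24138 = -1.4613
z₀ = exp(-1.4613) = 0.2319 ft

z₀ ≈ 0.232 ft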